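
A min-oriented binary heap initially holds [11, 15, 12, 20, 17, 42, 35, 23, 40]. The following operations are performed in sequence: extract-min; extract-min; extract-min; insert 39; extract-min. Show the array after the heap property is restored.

[20, 23, 35, 40, 39, 42]

extract-min → returns 11:
  remove root 11; move last element 40 to root → [40, 15, 12, 20, 17, 42, 35, 23]
  40 vs smaller child 12 at index 2, swap → [12, 15, 40, 20, 17, 42, 35, 23]
  40 vs smaller child 35 at index 6, swap → [12, 15, 35, 20, 17, 42, 40, 23]
extract-min → returns 12:
  remove root 12; move last element 23 to root → [23, 15, 35, 20, 17, 42, 40]
  23 vs smaller child 15 at index 1, swap → [15, 23, 35, 20, 17, 42, 40]
  23 vs smaller child 17 at index 4, swap → [15, 17, 35, 20, 23, 42, 40]
extract-min → returns 15:
  remove root 15; move last element 40 to root → [40, 17, 35, 20, 23, 42]
  40 vs smaller child 17 at index 1, swap → [17, 40, 35, 20, 23, 42]
  40 vs smaller child 20 at index 3, swap → [17, 20, 35, 40, 23, 42]
insert 39:
  append 39 at index 6 → [17, 20, 35, 40, 23, 42, 39] (no swap needed)
extract-min → returns 17:
  remove root 17; move last element 39 to root → [39, 20, 35, 40, 23, 42]
  39 vs smaller child 20 at index 1, swap → [20, 39, 35, 40, 23, 42]
  39 vs smaller child 23 at index 4, swap → [20, 23, 35, 40, 39, 42]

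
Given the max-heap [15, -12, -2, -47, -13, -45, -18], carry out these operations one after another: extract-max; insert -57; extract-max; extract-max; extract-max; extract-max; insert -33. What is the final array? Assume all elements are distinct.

[-33, -45, -57, -47]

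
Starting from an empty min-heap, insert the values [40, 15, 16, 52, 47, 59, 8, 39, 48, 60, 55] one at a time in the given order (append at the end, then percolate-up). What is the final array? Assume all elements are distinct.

[8, 39, 15, 40, 47, 59, 16, 52, 48, 60, 55]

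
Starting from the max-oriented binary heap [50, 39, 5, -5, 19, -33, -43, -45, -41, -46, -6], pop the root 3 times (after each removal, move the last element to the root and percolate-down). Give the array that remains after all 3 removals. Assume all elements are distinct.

[5, -5, -33, -41, -6, -46, -43, -45]

extract-max #1 returns 50:
  remove root 50; move last element -6 to root → [-6, 39, 5, -5, 19, -33, -43, -45, -41, -46]
  -6 vs larger child 39 at index 1, swap → [39, -6, 5, -5, 19, -33, -43, -45, -41, -46]
  -6 vs larger child 19 at index 4, swap → [39, 19, 5, -5, -6, -33, -43, -45, -41, -46]
extract-max #2 returns 39:
  remove root 39; move last element -46 to root → [-46, 19, 5, -5, -6, -33, -43, -45, -41]
  -46 vs larger child 19 at index 1, swap → [19, -46, 5, -5, -6, -33, -43, -45, -41]
  -46 vs larger child -5 at index 3, swap → [19, -5, 5, -46, -6, -33, -43, -45, -41]
  -46 vs larger child -41 at index 8, swap → [19, -5, 5, -41, -6, -33, -43, -45, -46]
extract-max #3 returns 19:
  remove root 19; move last element -46 to root → [-46, -5, 5, -41, -6, -33, -43, -45]
  -46 vs larger child 5 at index 2, swap → [5, -5, -46, -41, -6, -33, -43, -45]
  -46 vs larger child -33 at index 5, swap → [5, -5, -33, -41, -6, -46, -43, -45]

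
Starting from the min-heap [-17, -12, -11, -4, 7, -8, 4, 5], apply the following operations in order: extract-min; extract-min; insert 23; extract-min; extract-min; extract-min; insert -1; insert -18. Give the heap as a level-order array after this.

extract-min → returns -17:
  remove root -17; move last element 5 to root → [5, -12, -11, -4, 7, -8, 4]
  5 vs smaller child -12 at index 1, swap → [-12, 5, -11, -4, 7, -8, 4]
  5 vs smaller child -4 at index 3, swap → [-12, -4, -11, 5, 7, -8, 4]
extract-min → returns -12:
  remove root -12; move last element 4 to root → [4, -4, -11, 5, 7, -8]
  4 vs smaller child -11 at index 2, swap → [-11, -4, 4, 5, 7, -8]
  4 vs only child -8 at index 5, swap → [-11, -4, -8, 5, 7, 4]
insert 23:
  append 23 at index 6 → [-11, -4, -8, 5, 7, 4, 23] (no swap needed)
extract-min → returns -11:
  remove root -11; move last element 23 to root → [23, -4, -8, 5, 7, 4]
  23 vs smaller child -8 at index 2, swap → [-8, -4, 23, 5, 7, 4]
  23 vs only child 4 at index 5, swap → [-8, -4, 4, 5, 7, 23]
extract-min → returns -8:
  remove root -8; move last element 23 to root → [23, -4, 4, 5, 7]
  23 vs smaller child -4 at index 1, swap → [-4, 23, 4, 5, 7]
  23 vs smaller child 5 at index 3, swap → [-4, 5, 4, 23, 7]
extract-min → returns -4:
  remove root -4; move last element 7 to root → [7, 5, 4, 23]
  7 vs smaller child 4 at index 2, swap → [4, 5, 7, 23]
insert -1:
  append -1 at index 4 → [4, 5, 7, 23, -1]
  -1 < parent 5 at index 1, swap → [4, -1, 7, 23, 5]
  -1 < parent 4 at index 0, swap → [-1, 4, 7, 23, 5]
insert -18:
  append -18 at index 5 → [-1, 4, 7, 23, 5, -18]
  -18 < parent 7 at index 2, swap → [-1, 4, -18, 23, 5, 7]
  -18 < parent -1 at index 0, swap → [-18, 4, -1, 23, 5, 7]

[-18, 4, -1, 23, 5, 7]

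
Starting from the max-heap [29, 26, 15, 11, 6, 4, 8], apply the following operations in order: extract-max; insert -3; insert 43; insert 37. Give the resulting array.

[43, 37, 15, 26, 6, 4, -3, 8, 11]

extract-max → returns 29:
  remove root 29; move last element 8 to root → [8, 26, 15, 11, 6, 4]
  8 vs larger child 26 at index 1, swap → [26, 8, 15, 11, 6, 4]
  8 vs larger child 11 at index 3, swap → [26, 11, 15, 8, 6, 4]
insert -3:
  append -3 at index 6 → [26, 11, 15, 8, 6, 4, -3] (no swap needed)
insert 43:
  append 43 at index 7 → [26, 11, 15, 8, 6, 4, -3, 43]
  43 > parent 8 at index 3, swap → [26, 11, 15, 43, 6, 4, -3, 8]
  43 > parent 11 at index 1, swap → [26, 43, 15, 11, 6, 4, -3, 8]
  43 > parent 26 at index 0, swap → [43, 26, 15, 11, 6, 4, -3, 8]
insert 37:
  append 37 at index 8 → [43, 26, 15, 11, 6, 4, -3, 8, 37]
  37 > parent 11 at index 3, swap → [43, 26, 15, 37, 6, 4, -3, 8, 11]
  37 > parent 26 at index 1, swap → [43, 37, 15, 26, 6, 4, -3, 8, 11]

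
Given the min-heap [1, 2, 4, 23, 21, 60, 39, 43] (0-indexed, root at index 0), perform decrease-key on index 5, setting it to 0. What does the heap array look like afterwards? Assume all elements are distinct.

[0, 2, 1, 23, 21, 4, 39, 43]

set index 5 from 60 to 0 → [1, 2, 4, 23, 21, 0, 39, 43]
0 < parent 4 at index 2, swap → [1, 2, 0, 23, 21, 4, 39, 43]
0 < parent 1 at index 0, swap → [0, 2, 1, 23, 21, 4, 39, 43]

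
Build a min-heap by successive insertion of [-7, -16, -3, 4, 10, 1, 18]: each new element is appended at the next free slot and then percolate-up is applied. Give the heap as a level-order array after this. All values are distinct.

Insert -7:
  append -7 at index 0 → [-7] (no swap needed)
Insert -16:
  append -16 at index 1 → [-7, -16]
  -16 < parent -7 at index 0, swap → [-16, -7]
Insert -3:
  append -3 at index 2 → [-16, -7, -3] (no swap needed)
Insert 4:
  append 4 at index 3 → [-16, -7, -3, 4] (no swap needed)
Insert 10:
  append 10 at index 4 → [-16, -7, -3, 4, 10] (no swap needed)
Insert 1:
  append 1 at index 5 → [-16, -7, -3, 4, 10, 1] (no swap needed)
Insert 18:
  append 18 at index 6 → [-16, -7, -3, 4, 10, 1, 18] (no swap needed)

[-16, -7, -3, 4, 10, 1, 18]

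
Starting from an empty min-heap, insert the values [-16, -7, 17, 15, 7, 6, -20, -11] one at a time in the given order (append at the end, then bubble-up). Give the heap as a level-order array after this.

Insert -16:
  append -16 at index 0 → [-16] (no swap needed)
Insert -7:
  append -7 at index 1 → [-16, -7] (no swap needed)
Insert 17:
  append 17 at index 2 → [-16, -7, 17] (no swap needed)
Insert 15:
  append 15 at index 3 → [-16, -7, 17, 15] (no swap needed)
Insert 7:
  append 7 at index 4 → [-16, -7, 17, 15, 7] (no swap needed)
Insert 6:
  append 6 at index 5 → [-16, -7, 17, 15, 7, 6]
  6 < parent 17 at index 2, swap → [-16, -7, 6, 15, 7, 17]
Insert -20:
  append -20 at index 6 → [-16, -7, 6, 15, 7, 17, -20]
  -20 < parent 6 at index 2, swap → [-16, -7, -20, 15, 7, 17, 6]
  -20 < parent -16 at index 0, swap → [-20, -7, -16, 15, 7, 17, 6]
Insert -11:
  append -11 at index 7 → [-20, -7, -16, 15, 7, 17, 6, -11]
  -11 < parent 15 at index 3, swap → [-20, -7, -16, -11, 7, 17, 6, 15]
  -11 < parent -7 at index 1, swap → [-20, -11, -16, -7, 7, 17, 6, 15]

[-20, -11, -16, -7, 7, 17, 6, 15]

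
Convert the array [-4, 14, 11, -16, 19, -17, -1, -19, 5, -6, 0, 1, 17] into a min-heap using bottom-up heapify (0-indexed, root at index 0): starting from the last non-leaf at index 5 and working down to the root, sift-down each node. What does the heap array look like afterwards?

sift down from index 5: already satisfies heap property
sift down from index 4:
  19 vs smaller child -6 at index 9, swap → [-4, 14, 11, -16, -6, -17, -1, -19, 5, 19, 0, 1, 17]
sift down from index 3:
  -16 vs smaller child -19 at index 7, swap → [-4, 14, 11, -19, -6, -17, -1, -16, 5, 19, 0, 1, 17]
sift down from index 2:
  11 vs smaller child -17 at index 5, swap → [-4, 14, -17, -19, -6, 11, -1, -16, 5, 19, 0, 1, 17]
  11 vs smaller child 1 at index 11, swap → [-4, 14, -17, -19, -6, 1, -1, -16, 5, 19, 0, 11, 17]
sift down from index 1:
  14 vs smaller child -19 at index 3, swap → [-4, -19, -17, 14, -6, 1, -1, -16, 5, 19, 0, 11, 17]
  14 vs smaller child -16 at index 7, swap → [-4, -19, -17, -16, -6, 1, -1, 14, 5, 19, 0, 11, 17]
sift down from index 0:
  -4 vs smaller child -19 at index 1, swap → [-19, -4, -17, -16, -6, 1, -1, 14, 5, 19, 0, 11, 17]
  -4 vs smaller child -16 at index 3, swap → [-19, -16, -17, -4, -6, 1, -1, 14, 5, 19, 0, 11, 17]

[-19, -16, -17, -4, -6, 1, -1, 14, 5, 19, 0, 11, 17]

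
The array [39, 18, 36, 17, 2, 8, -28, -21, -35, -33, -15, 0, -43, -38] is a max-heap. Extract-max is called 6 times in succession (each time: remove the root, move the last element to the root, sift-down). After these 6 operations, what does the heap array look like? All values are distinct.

extract-max #1 returns 39:
  remove root 39; move last element -38 to root → [-38, 18, 36, 17, 2, 8, -28, -21, -35, -33, -15, 0, -43]
  -38 vs larger child 36 at index 2, swap → [36, 18, -38, 17, 2, 8, -28, -21, -35, -33, -15, 0, -43]
  -38 vs larger child 8 at index 5, swap → [36, 18, 8, 17, 2, -38, -28, -21, -35, -33, -15, 0, -43]
  -38 vs larger child 0 at index 11, swap → [36, 18, 8, 17, 2, 0, -28, -21, -35, -33, -15, -38, -43]
extract-max #2 returns 36:
  remove root 36; move last element -43 to root → [-43, 18, 8, 17, 2, 0, -28, -21, -35, -33, -15, -38]
  -43 vs larger child 18 at index 1, swap → [18, -43, 8, 17, 2, 0, -28, -21, -35, -33, -15, -38]
  -43 vs larger child 17 at index 3, swap → [18, 17, 8, -43, 2, 0, -28, -21, -35, -33, -15, -38]
  -43 vs larger child -21 at index 7, swap → [18, 17, 8, -21, 2, 0, -28, -43, -35, -33, -15, -38]
extract-max #3 returns 18:
  remove root 18; move last element -38 to root → [-38, 17, 8, -21, 2, 0, -28, -43, -35, -33, -15]
  -38 vs larger child 17 at index 1, swap → [17, -38, 8, -21, 2, 0, -28, -43, -35, -33, -15]
  -38 vs larger child 2 at index 4, swap → [17, 2, 8, -21, -38, 0, -28, -43, -35, -33, -15]
  -38 vs larger child -15 at index 10, swap → [17, 2, 8, -21, -15, 0, -28, -43, -35, -33, -38]
extract-max #4 returns 17:
  remove root 17; move last element -38 to root → [-38, 2, 8, -21, -15, 0, -28, -43, -35, -33]
  -38 vs larger child 8 at index 2, swap → [8, 2, -38, -21, -15, 0, -28, -43, -35, -33]
  -38 vs larger child 0 at index 5, swap → [8, 2, 0, -21, -15, -38, -28, -43, -35, -33]
extract-max #5 returns 8:
  remove root 8; move last element -33 to root → [-33, 2, 0, -21, -15, -38, -28, -43, -35]
  -33 vs larger child 2 at index 1, swap → [2, -33, 0, -21, -15, -38, -28, -43, -35]
  -33 vs larger child -15 at index 4, swap → [2, -15, 0, -21, -33, -38, -28, -43, -35]
extract-max #6 returns 2:
  remove root 2; move last element -35 to root → [-35, -15, 0, -21, -33, -38, -28, -43]
  -35 vs larger child 0 at index 2, swap → [0, -15, -35, -21, -33, -38, -28, -43]
  -35 vs larger child -28 at index 6, swap → [0, -15, -28, -21, -33, -38, -35, -43]

[0, -15, -28, -21, -33, -38, -35, -43]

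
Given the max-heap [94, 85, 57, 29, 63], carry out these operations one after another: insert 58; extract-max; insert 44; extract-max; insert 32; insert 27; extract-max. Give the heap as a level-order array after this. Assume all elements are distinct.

insert 58:
  append 58 at index 5 → [94, 85, 57, 29, 63, 58]
  58 > parent 57 at index 2, swap → [94, 85, 58, 29, 63, 57]
extract-max → returns 94:
  remove root 94; move last element 57 to root → [57, 85, 58, 29, 63]
  57 vs larger child 85 at index 1, swap → [85, 57, 58, 29, 63]
  57 vs larger child 63 at index 4, swap → [85, 63, 58, 29, 57]
insert 44:
  append 44 at index 5 → [85, 63, 58, 29, 57, 44] (no swap needed)
extract-max → returns 85:
  remove root 85; move last element 44 to root → [44, 63, 58, 29, 57]
  44 vs larger child 63 at index 1, swap → [63, 44, 58, 29, 57]
  44 vs larger child 57 at index 4, swap → [63, 57, 58, 29, 44]
insert 32:
  append 32 at index 5 → [63, 57, 58, 29, 44, 32] (no swap needed)
insert 27:
  append 27 at index 6 → [63, 57, 58, 29, 44, 32, 27] (no swap needed)
extract-max → returns 63:
  remove root 63; move last element 27 to root → [27, 57, 58, 29, 44, 32]
  27 vs larger child 58 at index 2, swap → [58, 57, 27, 29, 44, 32]
  27 vs only child 32 at index 5, swap → [58, 57, 32, 29, 44, 27]

[58, 57, 32, 29, 44, 27]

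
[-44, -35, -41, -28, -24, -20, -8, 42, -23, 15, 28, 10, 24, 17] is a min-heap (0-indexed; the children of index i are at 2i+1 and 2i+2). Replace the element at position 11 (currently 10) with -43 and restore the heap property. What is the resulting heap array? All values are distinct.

[-44, -35, -43, -28, -24, -41, -8, 42, -23, 15, 28, -20, 24, 17]

set index 11 from 10 to -43 → [-44, -35, -41, -28, -24, -20, -8, 42, -23, 15, 28, -43, 24, 17]
-43 < parent -20 at index 5, swap → [-44, -35, -41, -28, -24, -43, -8, 42, -23, 15, 28, -20, 24, 17]
-43 < parent -41 at index 2, swap → [-44, -35, -43, -28, -24, -41, -8, 42, -23, 15, 28, -20, 24, 17]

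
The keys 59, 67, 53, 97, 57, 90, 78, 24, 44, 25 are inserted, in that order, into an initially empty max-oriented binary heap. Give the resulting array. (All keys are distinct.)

Insert 59:
  append 59 at index 0 → [59] (no swap needed)
Insert 67:
  append 67 at index 1 → [59, 67]
  67 > parent 59 at index 0, swap → [67, 59]
Insert 53:
  append 53 at index 2 → [67, 59, 53] (no swap needed)
Insert 97:
  append 97 at index 3 → [67, 59, 53, 97]
  97 > parent 59 at index 1, swap → [67, 97, 53, 59]
  97 > parent 67 at index 0, swap → [97, 67, 53, 59]
Insert 57:
  append 57 at index 4 → [97, 67, 53, 59, 57] (no swap needed)
Insert 90:
  append 90 at index 5 → [97, 67, 53, 59, 57, 90]
  90 > parent 53 at index 2, swap → [97, 67, 90, 59, 57, 53]
Insert 78:
  append 78 at index 6 → [97, 67, 90, 59, 57, 53, 78] (no swap needed)
Insert 24:
  append 24 at index 7 → [97, 67, 90, 59, 57, 53, 78, 24] (no swap needed)
Insert 44:
  append 44 at index 8 → [97, 67, 90, 59, 57, 53, 78, 24, 44] (no swap needed)
Insert 25:
  append 25 at index 9 → [97, 67, 90, 59, 57, 53, 78, 24, 44, 25] (no swap needed)

[97, 67, 90, 59, 57, 53, 78, 24, 44, 25]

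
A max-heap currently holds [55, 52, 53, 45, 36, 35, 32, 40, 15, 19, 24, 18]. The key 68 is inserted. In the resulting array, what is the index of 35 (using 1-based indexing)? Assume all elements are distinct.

13

append 68 at index 13 → [55, 52, 53, 45, 36, 35, 32, 40, 15, 19, 24, 18, 68]
68 > parent 35 at index 6, swap → [55, 52, 53, 45, 36, 68, 32, 40, 15, 19, 24, 18, 35]
68 > parent 53 at index 3, swap → [55, 52, 68, 45, 36, 53, 32, 40, 15, 19, 24, 18, 35]
68 > parent 55 at index 1, swap → [68, 52, 55, 45, 36, 53, 32, 40, 15, 19, 24, 18, 35]
resulting array: [68, 52, 55, 45, 36, 53, 32, 40, 15, 19, 24, 18, 35]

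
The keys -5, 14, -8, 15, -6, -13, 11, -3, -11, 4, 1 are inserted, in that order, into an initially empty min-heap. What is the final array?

Insert -5:
  append -5 at index 0 → [-5] (no swap needed)
Insert 14:
  append 14 at index 1 → [-5, 14] (no swap needed)
Insert -8:
  append -8 at index 2 → [-5, 14, -8]
  -8 < parent -5 at index 0, swap → [-8, 14, -5]
Insert 15:
  append 15 at index 3 → [-8, 14, -5, 15] (no swap needed)
Insert -6:
  append -6 at index 4 → [-8, 14, -5, 15, -6]
  -6 < parent 14 at index 1, swap → [-8, -6, -5, 15, 14]
Insert -13:
  append -13 at index 5 → [-8, -6, -5, 15, 14, -13]
  -13 < parent -5 at index 2, swap → [-8, -6, -13, 15, 14, -5]
  -13 < parent -8 at index 0, swap → [-13, -6, -8, 15, 14, -5]
Insert 11:
  append 11 at index 6 → [-13, -6, -8, 15, 14, -5, 11] (no swap needed)
Insert -3:
  append -3 at index 7 → [-13, -6, -8, 15, 14, -5, 11, -3]
  -3 < parent 15 at index 3, swap → [-13, -6, -8, -3, 14, -5, 11, 15]
Insert -11:
  append -11 at index 8 → [-13, -6, -8, -3, 14, -5, 11, 15, -11]
  -11 < parent -3 at index 3, swap → [-13, -6, -8, -11, 14, -5, 11, 15, -3]
  -11 < parent -6 at index 1, swap → [-13, -11, -8, -6, 14, -5, 11, 15, -3]
Insert 4:
  append 4 at index 9 → [-13, -11, -8, -6, 14, -5, 11, 15, -3, 4]
  4 < parent 14 at index 4, swap → [-13, -11, -8, -6, 4, -5, 11, 15, -3, 14]
Insert 1:
  append 1 at index 10 → [-13, -11, -8, -6, 4, -5, 11, 15, -3, 14, 1]
  1 < parent 4 at index 4, swap → [-13, -11, -8, -6, 1, -5, 11, 15, -3, 14, 4]

[-13, -11, -8, -6, 1, -5, 11, 15, -3, 14, 4]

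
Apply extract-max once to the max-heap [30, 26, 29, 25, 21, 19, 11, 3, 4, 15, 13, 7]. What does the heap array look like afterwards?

remove root 30; move last element 7 to root → [7, 26, 29, 25, 21, 19, 11, 3, 4, 15, 13]
7 vs larger child 29 at index 2, swap → [29, 26, 7, 25, 21, 19, 11, 3, 4, 15, 13]
7 vs larger child 19 at index 5, swap → [29, 26, 19, 25, 21, 7, 11, 3, 4, 15, 13]

[29, 26, 19, 25, 21, 7, 11, 3, 4, 15, 13]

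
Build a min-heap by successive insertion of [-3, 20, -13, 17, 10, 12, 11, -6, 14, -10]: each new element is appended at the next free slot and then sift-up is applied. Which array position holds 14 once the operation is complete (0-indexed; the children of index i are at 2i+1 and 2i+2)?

Insert -3:
  append -3 at index 0 → [-3] (no swap needed)
Insert 20:
  append 20 at index 1 → [-3, 20] (no swap needed)
Insert -13:
  append -13 at index 2 → [-3, 20, -13]
  -13 < parent -3 at index 0, swap → [-13, 20, -3]
Insert 17:
  append 17 at index 3 → [-13, 20, -3, 17]
  17 < parent 20 at index 1, swap → [-13, 17, -3, 20]
Insert 10:
  append 10 at index 4 → [-13, 17, -3, 20, 10]
  10 < parent 17 at index 1, swap → [-13, 10, -3, 20, 17]
Insert 12:
  append 12 at index 5 → [-13, 10, -3, 20, 17, 12] (no swap needed)
Insert 11:
  append 11 at index 6 → [-13, 10, -3, 20, 17, 12, 11] (no swap needed)
Insert -6:
  append -6 at index 7 → [-13, 10, -3, 20, 17, 12, 11, -6]
  -6 < parent 20 at index 3, swap → [-13, 10, -3, -6, 17, 12, 11, 20]
  -6 < parent 10 at index 1, swap → [-13, -6, -3, 10, 17, 12, 11, 20]
Insert 14:
  append 14 at index 8 → [-13, -6, -3, 10, 17, 12, 11, 20, 14] (no swap needed)
Insert -10:
  append -10 at index 9 → [-13, -6, -3, 10, 17, 12, 11, 20, 14, -10]
  -10 < parent 17 at index 4, swap → [-13, -6, -3, 10, -10, 12, 11, 20, 14, 17]
  -10 < parent -6 at index 1, swap → [-13, -10, -3, 10, -6, 12, 11, 20, 14, 17]
resulting array: [-13, -10, -3, 10, -6, 12, 11, 20, 14, 17]

8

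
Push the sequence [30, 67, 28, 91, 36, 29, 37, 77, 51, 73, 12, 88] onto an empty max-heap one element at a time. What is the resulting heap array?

[91, 77, 88, 67, 73, 37, 29, 30, 51, 36, 12, 28]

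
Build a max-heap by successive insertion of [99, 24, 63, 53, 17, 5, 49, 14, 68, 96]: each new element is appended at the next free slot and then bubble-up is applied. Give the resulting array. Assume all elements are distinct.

[99, 96, 63, 53, 68, 5, 49, 14, 24, 17]

Insert 99:
  append 99 at index 0 → [99] (no swap needed)
Insert 24:
  append 24 at index 1 → [99, 24] (no swap needed)
Insert 63:
  append 63 at index 2 → [99, 24, 63] (no swap needed)
Insert 53:
  append 53 at index 3 → [99, 24, 63, 53]
  53 > parent 24 at index 1, swap → [99, 53, 63, 24]
Insert 17:
  append 17 at index 4 → [99, 53, 63, 24, 17] (no swap needed)
Insert 5:
  append 5 at index 5 → [99, 53, 63, 24, 17, 5] (no swap needed)
Insert 49:
  append 49 at index 6 → [99, 53, 63, 24, 17, 5, 49] (no swap needed)
Insert 14:
  append 14 at index 7 → [99, 53, 63, 24, 17, 5, 49, 14] (no swap needed)
Insert 68:
  append 68 at index 8 → [99, 53, 63, 24, 17, 5, 49, 14, 68]
  68 > parent 24 at index 3, swap → [99, 53, 63, 68, 17, 5, 49, 14, 24]
  68 > parent 53 at index 1, swap → [99, 68, 63, 53, 17, 5, 49, 14, 24]
Insert 96:
  append 96 at index 9 → [99, 68, 63, 53, 17, 5, 49, 14, 24, 96]
  96 > parent 17 at index 4, swap → [99, 68, 63, 53, 96, 5, 49, 14, 24, 17]
  96 > parent 68 at index 1, swap → [99, 96, 63, 53, 68, 5, 49, 14, 24, 17]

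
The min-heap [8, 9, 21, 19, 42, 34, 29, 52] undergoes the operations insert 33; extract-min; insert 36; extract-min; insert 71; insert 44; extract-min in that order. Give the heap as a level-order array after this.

[21, 33, 29, 36, 42, 34, 44, 52, 71]

insert 33:
  append 33 at index 8 → [8, 9, 21, 19, 42, 34, 29, 52, 33] (no swap needed)
extract-min → returns 8:
  remove root 8; move last element 33 to root → [33, 9, 21, 19, 42, 34, 29, 52]
  33 vs smaller child 9 at index 1, swap → [9, 33, 21, 19, 42, 34, 29, 52]
  33 vs smaller child 19 at index 3, swap → [9, 19, 21, 33, 42, 34, 29, 52]
insert 36:
  append 36 at index 8 → [9, 19, 21, 33, 42, 34, 29, 52, 36] (no swap needed)
extract-min → returns 9:
  remove root 9; move last element 36 to root → [36, 19, 21, 33, 42, 34, 29, 52]
  36 vs smaller child 19 at index 1, swap → [19, 36, 21, 33, 42, 34, 29, 52]
  36 vs smaller child 33 at index 3, swap → [19, 33, 21, 36, 42, 34, 29, 52]
insert 71:
  append 71 at index 8 → [19, 33, 21, 36, 42, 34, 29, 52, 71] (no swap needed)
insert 44:
  append 44 at index 9 → [19, 33, 21, 36, 42, 34, 29, 52, 71, 44] (no swap needed)
extract-min → returns 19:
  remove root 19; move last element 44 to root → [44, 33, 21, 36, 42, 34, 29, 52, 71]
  44 vs smaller child 21 at index 2, swap → [21, 33, 44, 36, 42, 34, 29, 52, 71]
  44 vs smaller child 29 at index 6, swap → [21, 33, 29, 36, 42, 34, 44, 52, 71]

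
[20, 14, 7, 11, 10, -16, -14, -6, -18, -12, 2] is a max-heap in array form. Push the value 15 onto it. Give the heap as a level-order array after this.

append 15 at index 11 → [20, 14, 7, 11, 10, -16, -14, -6, -18, -12, 2, 15]
15 > parent -16 at index 5, swap → [20, 14, 7, 11, 10, 15, -14, -6, -18, -12, 2, -16]
15 > parent 7 at index 2, swap → [20, 14, 15, 11, 10, 7, -14, -6, -18, -12, 2, -16]

[20, 14, 15, 11, 10, 7, -14, -6, -18, -12, 2, -16]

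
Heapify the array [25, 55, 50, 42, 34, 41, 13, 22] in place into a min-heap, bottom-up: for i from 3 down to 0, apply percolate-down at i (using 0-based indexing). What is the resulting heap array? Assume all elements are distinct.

[13, 22, 25, 42, 34, 41, 50, 55]

sift down from index 3:
  42 vs only child 22 at index 7, swap → [25, 55, 50, 22, 34, 41, 13, 42]
sift down from index 2:
  50 vs smaller child 13 at index 6, swap → [25, 55, 13, 22, 34, 41, 50, 42]
sift down from index 1:
  55 vs smaller child 22 at index 3, swap → [25, 22, 13, 55, 34, 41, 50, 42]
  55 vs only child 42 at index 7, swap → [25, 22, 13, 42, 34, 41, 50, 55]
sift down from index 0:
  25 vs smaller child 13 at index 2, swap → [13, 22, 25, 42, 34, 41, 50, 55]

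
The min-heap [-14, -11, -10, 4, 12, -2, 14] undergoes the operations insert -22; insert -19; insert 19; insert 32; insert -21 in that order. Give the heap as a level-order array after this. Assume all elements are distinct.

[-22, -19, -21, -14, 12, -10, 14, 4, -11, 19, 32, -2]

insert -22:
  append -22 at index 7 → [-14, -11, -10, 4, 12, -2, 14, -22]
  -22 < parent 4 at index 3, swap → [-14, -11, -10, -22, 12, -2, 14, 4]
  -22 < parent -11 at index 1, swap → [-14, -22, -10, -11, 12, -2, 14, 4]
  -22 < parent -14 at index 0, swap → [-22, -14, -10, -11, 12, -2, 14, 4]
insert -19:
  append -19 at index 8 → [-22, -14, -10, -11, 12, -2, 14, 4, -19]
  -19 < parent -11 at index 3, swap → [-22, -14, -10, -19, 12, -2, 14, 4, -11]
  -19 < parent -14 at index 1, swap → [-22, -19, -10, -14, 12, -2, 14, 4, -11]
insert 19:
  append 19 at index 9 → [-22, -19, -10, -14, 12, -2, 14, 4, -11, 19] (no swap needed)
insert 32:
  append 32 at index 10 → [-22, -19, -10, -14, 12, -2, 14, 4, -11, 19, 32] (no swap needed)
insert -21:
  append -21 at index 11 → [-22, -19, -10, -14, 12, -2, 14, 4, -11, 19, 32, -21]
  -21 < parent -2 at index 5, swap → [-22, -19, -10, -14, 12, -21, 14, 4, -11, 19, 32, -2]
  -21 < parent -10 at index 2, swap → [-22, -19, -21, -14, 12, -10, 14, 4, -11, 19, 32, -2]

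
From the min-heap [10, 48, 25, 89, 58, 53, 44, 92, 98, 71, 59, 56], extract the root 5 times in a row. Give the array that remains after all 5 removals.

extract-min #1 returns 10:
  remove root 10; move last element 56 to root → [56, 48, 25, 89, 58, 53, 44, 92, 98, 71, 59]
  56 vs smaller child 25 at index 2, swap → [25, 48, 56, 89, 58, 53, 44, 92, 98, 71, 59]
  56 vs smaller child 44 at index 6, swap → [25, 48, 44, 89, 58, 53, 56, 92, 98, 71, 59]
extract-min #2 returns 25:
  remove root 25; move last element 59 to root → [59, 48, 44, 89, 58, 53, 56, 92, 98, 71]
  59 vs smaller child 44 at index 2, swap → [44, 48, 59, 89, 58, 53, 56, 92, 98, 71]
  59 vs smaller child 53 at index 5, swap → [44, 48, 53, 89, 58, 59, 56, 92, 98, 71]
extract-min #3 returns 44:
  remove root 44; move last element 71 to root → [71, 48, 53, 89, 58, 59, 56, 92, 98]
  71 vs smaller child 48 at index 1, swap → [48, 71, 53, 89, 58, 59, 56, 92, 98]
  71 vs smaller child 58 at index 4, swap → [48, 58, 53, 89, 71, 59, 56, 92, 98]
extract-min #4 returns 48:
  remove root 48; move last element 98 to root → [98, 58, 53, 89, 71, 59, 56, 92]
  98 vs smaller child 53 at index 2, swap → [53, 58, 98, 89, 71, 59, 56, 92]
  98 vs smaller child 56 at index 6, swap → [53, 58, 56, 89, 71, 59, 98, 92]
extract-min #5 returns 53:
  remove root 53; move last element 92 to root → [92, 58, 56, 89, 71, 59, 98]
  92 vs smaller child 56 at index 2, swap → [56, 58, 92, 89, 71, 59, 98]
  92 vs smaller child 59 at index 5, swap → [56, 58, 59, 89, 71, 92, 98]

[56, 58, 59, 89, 71, 92, 98]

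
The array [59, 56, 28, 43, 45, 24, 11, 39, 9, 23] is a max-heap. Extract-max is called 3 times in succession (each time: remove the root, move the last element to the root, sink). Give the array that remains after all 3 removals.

extract-max #1 returns 59:
  remove root 59; move last element 23 to root → [23, 56, 28, 43, 45, 24, 11, 39, 9]
  23 vs larger child 56 at index 1, swap → [56, 23, 28, 43, 45, 24, 11, 39, 9]
  23 vs larger child 45 at index 4, swap → [56, 45, 28, 43, 23, 24, 11, 39, 9]
extract-max #2 returns 56:
  remove root 56; move last element 9 to root → [9, 45, 28, 43, 23, 24, 11, 39]
  9 vs larger child 45 at index 1, swap → [45, 9, 28, 43, 23, 24, 11, 39]
  9 vs larger child 43 at index 3, swap → [45, 43, 28, 9, 23, 24, 11, 39]
  9 vs only child 39 at index 7, swap → [45, 43, 28, 39, 23, 24, 11, 9]
extract-max #3 returns 45:
  remove root 45; move last element 9 to root → [9, 43, 28, 39, 23, 24, 11]
  9 vs larger child 43 at index 1, swap → [43, 9, 28, 39, 23, 24, 11]
  9 vs larger child 39 at index 3, swap → [43, 39, 28, 9, 23, 24, 11]

[43, 39, 28, 9, 23, 24, 11]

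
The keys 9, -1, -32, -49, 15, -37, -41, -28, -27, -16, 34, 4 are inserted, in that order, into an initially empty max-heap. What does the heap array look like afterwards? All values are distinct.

Insert 9:
  append 9 at index 0 → [9] (no swap needed)
Insert -1:
  append -1 at index 1 → [9, -1] (no swap needed)
Insert -32:
  append -32 at index 2 → [9, -1, -32] (no swap needed)
Insert -49:
  append -49 at index 3 → [9, -1, -32, -49] (no swap needed)
Insert 15:
  append 15 at index 4 → [9, -1, -32, -49, 15]
  15 > parent -1 at index 1, swap → [9, 15, -32, -49, -1]
  15 > parent 9 at index 0, swap → [15, 9, -32, -49, -1]
Insert -37:
  append -37 at index 5 → [15, 9, -32, -49, -1, -37] (no swap needed)
Insert -41:
  append -41 at index 6 → [15, 9, -32, -49, -1, -37, -41] (no swap needed)
Insert -28:
  append -28 at index 7 → [15, 9, -32, -49, -1, -37, -41, -28]
  -28 > parent -49 at index 3, swap → [15, 9, -32, -28, -1, -37, -41, -49]
Insert -27:
  append -27 at index 8 → [15, 9, -32, -28, -1, -37, -41, -49, -27]
  -27 > parent -28 at index 3, swap → [15, 9, -32, -27, -1, -37, -41, -49, -28]
Insert -16:
  append -16 at index 9 → [15, 9, -32, -27, -1, -37, -41, -49, -28, -16] (no swap needed)
Insert 34:
  append 34 at index 10 → [15, 9, -32, -27, -1, -37, -41, -49, -28, -16, 34]
  34 > parent -1 at index 4, swap → [15, 9, -32, -27, 34, -37, -41, -49, -28, -16, -1]
  34 > parent 9 at index 1, swap → [15, 34, -32, -27, 9, -37, -41, -49, -28, -16, -1]
  34 > parent 15 at index 0, swap → [34, 15, -32, -27, 9, -37, -41, -49, -28, -16, -1]
Insert 4:
  append 4 at index 11 → [34, 15, -32, -27, 9, -37, -41, -49, -28, -16, -1, 4]
  4 > parent -37 at index 5, swap → [34, 15, -32, -27, 9, 4, -41, -49, -28, -16, -1, -37]
  4 > parent -32 at index 2, swap → [34, 15, 4, -27, 9, -32, -41, -49, -28, -16, -1, -37]

[34, 15, 4, -27, 9, -32, -41, -49, -28, -16, -1, -37]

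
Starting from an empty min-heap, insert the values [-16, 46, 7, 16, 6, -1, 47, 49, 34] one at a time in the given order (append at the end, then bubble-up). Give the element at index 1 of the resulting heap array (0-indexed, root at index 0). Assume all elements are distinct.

6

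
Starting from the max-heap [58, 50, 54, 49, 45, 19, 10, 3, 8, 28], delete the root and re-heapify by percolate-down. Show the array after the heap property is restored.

[54, 50, 28, 49, 45, 19, 10, 3, 8]

remove root 58; move last element 28 to root → [28, 50, 54, 49, 45, 19, 10, 3, 8]
28 vs larger child 54 at index 2, swap → [54, 50, 28, 49, 45, 19, 10, 3, 8]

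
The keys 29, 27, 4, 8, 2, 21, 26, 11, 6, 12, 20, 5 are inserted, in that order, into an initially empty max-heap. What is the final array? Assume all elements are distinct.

[29, 27, 26, 11, 20, 5, 21, 8, 6, 2, 12, 4]

Insert 29:
  append 29 at index 0 → [29] (no swap needed)
Insert 27:
  append 27 at index 1 → [29, 27] (no swap needed)
Insert 4:
  append 4 at index 2 → [29, 27, 4] (no swap needed)
Insert 8:
  append 8 at index 3 → [29, 27, 4, 8] (no swap needed)
Insert 2:
  append 2 at index 4 → [29, 27, 4, 8, 2] (no swap needed)
Insert 21:
  append 21 at index 5 → [29, 27, 4, 8, 2, 21]
  21 > parent 4 at index 2, swap → [29, 27, 21, 8, 2, 4]
Insert 26:
  append 26 at index 6 → [29, 27, 21, 8, 2, 4, 26]
  26 > parent 21 at index 2, swap → [29, 27, 26, 8, 2, 4, 21]
Insert 11:
  append 11 at index 7 → [29, 27, 26, 8, 2, 4, 21, 11]
  11 > parent 8 at index 3, swap → [29, 27, 26, 11, 2, 4, 21, 8]
Insert 6:
  append 6 at index 8 → [29, 27, 26, 11, 2, 4, 21, 8, 6] (no swap needed)
Insert 12:
  append 12 at index 9 → [29, 27, 26, 11, 2, 4, 21, 8, 6, 12]
  12 > parent 2 at index 4, swap → [29, 27, 26, 11, 12, 4, 21, 8, 6, 2]
Insert 20:
  append 20 at index 10 → [29, 27, 26, 11, 12, 4, 21, 8, 6, 2, 20]
  20 > parent 12 at index 4, swap → [29, 27, 26, 11, 20, 4, 21, 8, 6, 2, 12]
Insert 5:
  append 5 at index 11 → [29, 27, 26, 11, 20, 4, 21, 8, 6, 2, 12, 5]
  5 > parent 4 at index 5, swap → [29, 27, 26, 11, 20, 5, 21, 8, 6, 2, 12, 4]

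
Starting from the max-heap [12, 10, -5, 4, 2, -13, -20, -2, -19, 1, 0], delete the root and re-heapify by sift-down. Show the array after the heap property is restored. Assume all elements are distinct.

[10, 4, -5, 0, 2, -13, -20, -2, -19, 1]

remove root 12; move last element 0 to root → [0, 10, -5, 4, 2, -13, -20, -2, -19, 1]
0 vs larger child 10 at index 1, swap → [10, 0, -5, 4, 2, -13, -20, -2, -19, 1]
0 vs larger child 4 at index 3, swap → [10, 4, -5, 0, 2, -13, -20, -2, -19, 1]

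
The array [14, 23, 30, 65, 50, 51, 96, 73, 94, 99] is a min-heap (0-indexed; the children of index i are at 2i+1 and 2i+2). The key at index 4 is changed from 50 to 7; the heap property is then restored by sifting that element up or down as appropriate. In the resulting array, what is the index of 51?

set index 4 from 50 to 7 → [14, 23, 30, 65, 7, 51, 96, 73, 94, 99]
7 < parent 23 at index 1, swap → [14, 7, 30, 65, 23, 51, 96, 73, 94, 99]
7 < parent 14 at index 0, swap → [7, 14, 30, 65, 23, 51, 96, 73, 94, 99]
resulting array: [7, 14, 30, 65, 23, 51, 96, 73, 94, 99]

5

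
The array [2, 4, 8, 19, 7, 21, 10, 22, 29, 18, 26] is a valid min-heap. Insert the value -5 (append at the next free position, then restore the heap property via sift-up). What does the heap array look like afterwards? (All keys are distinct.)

append -5 at index 11 → [2, 4, 8, 19, 7, 21, 10, 22, 29, 18, 26, -5]
-5 < parent 21 at index 5, swap → [2, 4, 8, 19, 7, -5, 10, 22, 29, 18, 26, 21]
-5 < parent 8 at index 2, swap → [2, 4, -5, 19, 7, 8, 10, 22, 29, 18, 26, 21]
-5 < parent 2 at index 0, swap → [-5, 4, 2, 19, 7, 8, 10, 22, 29, 18, 26, 21]

[-5, 4, 2, 19, 7, 8, 10, 22, 29, 18, 26, 21]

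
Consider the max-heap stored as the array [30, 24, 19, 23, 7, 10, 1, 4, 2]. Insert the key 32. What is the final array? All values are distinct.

[32, 30, 19, 23, 24, 10, 1, 4, 2, 7]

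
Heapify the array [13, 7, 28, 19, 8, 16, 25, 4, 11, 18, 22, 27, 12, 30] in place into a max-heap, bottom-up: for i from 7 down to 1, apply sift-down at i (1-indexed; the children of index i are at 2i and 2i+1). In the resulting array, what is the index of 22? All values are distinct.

sift down from index 7:
  25 vs only child 30 at index 14, swap → [13, 7, 28, 19, 8, 16, 30, 4, 11, 18, 22, 27, 12, 25]
sift down from index 6:
  16 vs larger child 27 at index 12, swap → [13, 7, 28, 19, 8, 27, 30, 4, 11, 18, 22, 16, 12, 25]
sift down from index 5:
  8 vs larger child 22 at index 11, swap → [13, 7, 28, 19, 22, 27, 30, 4, 11, 18, 8, 16, 12, 25]
sift down from index 4: already satisfies heap property
sift down from index 3:
  28 vs larger child 30 at index 7, swap → [13, 7, 30, 19, 22, 27, 28, 4, 11, 18, 8, 16, 12, 25]
sift down from index 2:
  7 vs larger child 22 at index 5, swap → [13, 22, 30, 19, 7, 27, 28, 4, 11, 18, 8, 16, 12, 25]
  7 vs larger child 18 at index 10, swap → [13, 22, 30, 19, 18, 27, 28, 4, 11, 7, 8, 16, 12, 25]
sift down from index 1:
  13 vs larger child 30 at index 3, swap → [30, 22, 13, 19, 18, 27, 28, 4, 11, 7, 8, 16, 12, 25]
  13 vs larger child 28 at index 7, swap → [30, 22, 28, 19, 18, 27, 13, 4, 11, 7, 8, 16, 12, 25]
  13 vs only child 25 at index 14, swap → [30, 22, 28, 19, 18, 27, 25, 4, 11, 7, 8, 16, 12, 13]
resulting array: [30, 22, 28, 19, 18, 27, 25, 4, 11, 7, 8, 16, 12, 13]

2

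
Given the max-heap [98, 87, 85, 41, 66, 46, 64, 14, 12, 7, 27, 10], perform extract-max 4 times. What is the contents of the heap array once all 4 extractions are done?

[64, 41, 46, 14, 27, 12, 10, 7]

extract-max #1 returns 98:
  remove root 98; move last element 10 to root → [10, 87, 85, 41, 66, 46, 64, 14, 12, 7, 27]
  10 vs larger child 87 at index 1, swap → [87, 10, 85, 41, 66, 46, 64, 14, 12, 7, 27]
  10 vs larger child 66 at index 4, swap → [87, 66, 85, 41, 10, 46, 64, 14, 12, 7, 27]
  10 vs larger child 27 at index 10, swap → [87, 66, 85, 41, 27, 46, 64, 14, 12, 7, 10]
extract-max #2 returns 87:
  remove root 87; move last element 10 to root → [10, 66, 85, 41, 27, 46, 64, 14, 12, 7]
  10 vs larger child 85 at index 2, swap → [85, 66, 10, 41, 27, 46, 64, 14, 12, 7]
  10 vs larger child 64 at index 6, swap → [85, 66, 64, 41, 27, 46, 10, 14, 12, 7]
extract-max #3 returns 85:
  remove root 85; move last element 7 to root → [7, 66, 64, 41, 27, 46, 10, 14, 12]
  7 vs larger child 66 at index 1, swap → [66, 7, 64, 41, 27, 46, 10, 14, 12]
  7 vs larger child 41 at index 3, swap → [66, 41, 64, 7, 27, 46, 10, 14, 12]
  7 vs larger child 14 at index 7, swap → [66, 41, 64, 14, 27, 46, 10, 7, 12]
extract-max #4 returns 66:
  remove root 66; move last element 12 to root → [12, 41, 64, 14, 27, 46, 10, 7]
  12 vs larger child 64 at index 2, swap → [64, 41, 12, 14, 27, 46, 10, 7]
  12 vs larger child 46 at index 5, swap → [64, 41, 46, 14, 27, 12, 10, 7]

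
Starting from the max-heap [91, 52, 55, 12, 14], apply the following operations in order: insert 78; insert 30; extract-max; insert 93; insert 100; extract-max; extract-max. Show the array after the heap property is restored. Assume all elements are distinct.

[78, 52, 55, 12, 14, 30]

insert 78:
  append 78 at index 5 → [91, 52, 55, 12, 14, 78]
  78 > parent 55 at index 2, swap → [91, 52, 78, 12, 14, 55]
insert 30:
  append 30 at index 6 → [91, 52, 78, 12, 14, 55, 30] (no swap needed)
extract-max → returns 91:
  remove root 91; move last element 30 to root → [30, 52, 78, 12, 14, 55]
  30 vs larger child 78 at index 2, swap → [78, 52, 30, 12, 14, 55]
  30 vs only child 55 at index 5, swap → [78, 52, 55, 12, 14, 30]
insert 93:
  append 93 at index 6 → [78, 52, 55, 12, 14, 30, 93]
  93 > parent 55 at index 2, swap → [78, 52, 93, 12, 14, 30, 55]
  93 > parent 78 at index 0, swap → [93, 52, 78, 12, 14, 30, 55]
insert 100:
  append 100 at index 7 → [93, 52, 78, 12, 14, 30, 55, 100]
  100 > parent 12 at index 3, swap → [93, 52, 78, 100, 14, 30, 55, 12]
  100 > parent 52 at index 1, swap → [93, 100, 78, 52, 14, 30, 55, 12]
  100 > parent 93 at index 0, swap → [100, 93, 78, 52, 14, 30, 55, 12]
extract-max → returns 100:
  remove root 100; move last element 12 to root → [12, 93, 78, 52, 14, 30, 55]
  12 vs larger child 93 at index 1, swap → [93, 12, 78, 52, 14, 30, 55]
  12 vs larger child 52 at index 3, swap → [93, 52, 78, 12, 14, 30, 55]
extract-max → returns 93:
  remove root 93; move last element 55 to root → [55, 52, 78, 12, 14, 30]
  55 vs larger child 78 at index 2, swap → [78, 52, 55, 12, 14, 30]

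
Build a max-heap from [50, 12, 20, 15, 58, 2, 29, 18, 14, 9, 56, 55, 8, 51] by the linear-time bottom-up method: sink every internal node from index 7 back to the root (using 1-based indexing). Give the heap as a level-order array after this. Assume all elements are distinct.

sift down from index 7:
  29 vs only child 51 at index 14, swap → [50, 12, 20, 15, 58, 2, 51, 18, 14, 9, 56, 55, 8, 29]
sift down from index 6:
  2 vs larger child 55 at index 12, swap → [50, 12, 20, 15, 58, 55, 51, 18, 14, 9, 56, 2, 8, 29]
sift down from index 5: already satisfies heap property
sift down from index 4:
  15 vs larger child 18 at index 8, swap → [50, 12, 20, 18, 58, 55, 51, 15, 14, 9, 56, 2, 8, 29]
sift down from index 3:
  20 vs larger child 55 at index 6, swap → [50, 12, 55, 18, 58, 20, 51, 15, 14, 9, 56, 2, 8, 29]
sift down from index 2:
  12 vs larger child 58 at index 5, swap → [50, 58, 55, 18, 12, 20, 51, 15, 14, 9, 56, 2, 8, 29]
  12 vs larger child 56 at index 11, swap → [50, 58, 55, 18, 56, 20, 51, 15, 14, 9, 12, 2, 8, 29]
sift down from index 1:
  50 vs larger child 58 at index 2, swap → [58, 50, 55, 18, 56, 20, 51, 15, 14, 9, 12, 2, 8, 29]
  50 vs larger child 56 at index 5, swap → [58, 56, 55, 18, 50, 20, 51, 15, 14, 9, 12, 2, 8, 29]

[58, 56, 55, 18, 50, 20, 51, 15, 14, 9, 12, 2, 8, 29]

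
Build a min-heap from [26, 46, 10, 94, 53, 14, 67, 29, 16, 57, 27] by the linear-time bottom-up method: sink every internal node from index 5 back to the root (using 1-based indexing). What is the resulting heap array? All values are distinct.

[10, 16, 14, 29, 27, 26, 67, 46, 94, 57, 53]

sift down from index 5:
  53 vs smaller child 27 at index 11, swap → [26, 46, 10, 94, 27, 14, 67, 29, 16, 57, 53]
sift down from index 4:
  94 vs smaller child 16 at index 9, swap → [26, 46, 10, 16, 27, 14, 67, 29, 94, 57, 53]
sift down from index 3: already satisfies heap property
sift down from index 2:
  46 vs smaller child 16 at index 4, swap → [26, 16, 10, 46, 27, 14, 67, 29, 94, 57, 53]
  46 vs smaller child 29 at index 8, swap → [26, 16, 10, 29, 27, 14, 67, 46, 94, 57, 53]
sift down from index 1:
  26 vs smaller child 10 at index 3, swap → [10, 16, 26, 29, 27, 14, 67, 46, 94, 57, 53]
  26 vs smaller child 14 at index 6, swap → [10, 16, 14, 29, 27, 26, 67, 46, 94, 57, 53]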